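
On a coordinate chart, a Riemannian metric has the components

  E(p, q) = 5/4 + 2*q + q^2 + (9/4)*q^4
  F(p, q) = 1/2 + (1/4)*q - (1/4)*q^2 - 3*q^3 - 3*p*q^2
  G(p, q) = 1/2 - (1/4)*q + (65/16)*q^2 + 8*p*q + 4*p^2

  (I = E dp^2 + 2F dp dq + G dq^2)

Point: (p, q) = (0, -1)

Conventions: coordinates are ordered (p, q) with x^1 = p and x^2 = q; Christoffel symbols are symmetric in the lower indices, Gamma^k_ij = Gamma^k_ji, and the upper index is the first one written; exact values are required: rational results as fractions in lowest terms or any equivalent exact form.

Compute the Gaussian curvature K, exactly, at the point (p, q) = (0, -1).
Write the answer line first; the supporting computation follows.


Answer: K = -12144/9409

E = 5/2, F = 3, G = 77/16, EG - F^2 = 97/32 at the point
E_p = 0, E_q = -9, F_p = -3, F_q = -33/4, G_p = -8, G_q = -67/8
E_qq = 29, F_pq = 6, G_pp = 8
Apply the Brioschi formula K = (det M1 - det M2)/(EG - F^2)^2 over the derivative matrices of E, F, G.
M1 = [[-E_qq/2 + F_pq - G_pp/2, E_p/2, F_p - E_q/2], [F_q - G_p/2, E, F], [G_q/2, F, G]] = [[-25/2, 0, 3/2], [-17/4, 5/2, 3], [-67/16, 3, 77/16]]; det M1 = -661/16
M2 = [[0, E_q/2, G_p/2], [E_q/2, E, F], [G_p/2, F, G]] = [[0, -9/2, -4], [-9/2, 5/2, 3], [-4, 3, 77/16]]; det M2 = -1885/64
det M1 - det M2 = -759/64; K = -759/64 / (97/32)^2 = -12144/9409


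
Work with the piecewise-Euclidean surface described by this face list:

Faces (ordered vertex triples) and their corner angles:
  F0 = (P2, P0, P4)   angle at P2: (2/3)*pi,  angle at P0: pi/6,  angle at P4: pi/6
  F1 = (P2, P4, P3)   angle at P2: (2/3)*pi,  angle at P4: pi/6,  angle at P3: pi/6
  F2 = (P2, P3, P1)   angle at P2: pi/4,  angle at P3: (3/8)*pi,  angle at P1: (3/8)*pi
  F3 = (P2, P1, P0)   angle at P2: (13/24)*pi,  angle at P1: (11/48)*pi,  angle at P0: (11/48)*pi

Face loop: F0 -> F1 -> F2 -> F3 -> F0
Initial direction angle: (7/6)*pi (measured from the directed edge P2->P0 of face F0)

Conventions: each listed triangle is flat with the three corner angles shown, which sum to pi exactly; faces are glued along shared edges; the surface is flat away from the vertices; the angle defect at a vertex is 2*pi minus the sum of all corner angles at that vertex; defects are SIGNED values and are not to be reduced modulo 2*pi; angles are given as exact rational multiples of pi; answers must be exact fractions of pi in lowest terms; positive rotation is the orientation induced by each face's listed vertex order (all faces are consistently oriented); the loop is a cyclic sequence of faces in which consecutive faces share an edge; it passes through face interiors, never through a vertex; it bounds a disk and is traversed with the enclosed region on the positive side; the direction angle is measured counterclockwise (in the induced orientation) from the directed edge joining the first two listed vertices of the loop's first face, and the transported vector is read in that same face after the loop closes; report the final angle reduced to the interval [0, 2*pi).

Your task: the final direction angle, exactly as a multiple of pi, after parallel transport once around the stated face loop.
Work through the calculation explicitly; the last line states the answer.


enclosed vertex P2: corner angles sum to (17/8)*pi, defect = 2*pi - (17/8)*pi = -pi/8
adding the enclosed defects to the starting angle (mod 2*pi, induced orientation) gives the holonomy
final angle = (7/6)*pi - pi/8 = (25/24)*pi (mod 2*pi)

Answer: final direction angle = (25/24)*pi


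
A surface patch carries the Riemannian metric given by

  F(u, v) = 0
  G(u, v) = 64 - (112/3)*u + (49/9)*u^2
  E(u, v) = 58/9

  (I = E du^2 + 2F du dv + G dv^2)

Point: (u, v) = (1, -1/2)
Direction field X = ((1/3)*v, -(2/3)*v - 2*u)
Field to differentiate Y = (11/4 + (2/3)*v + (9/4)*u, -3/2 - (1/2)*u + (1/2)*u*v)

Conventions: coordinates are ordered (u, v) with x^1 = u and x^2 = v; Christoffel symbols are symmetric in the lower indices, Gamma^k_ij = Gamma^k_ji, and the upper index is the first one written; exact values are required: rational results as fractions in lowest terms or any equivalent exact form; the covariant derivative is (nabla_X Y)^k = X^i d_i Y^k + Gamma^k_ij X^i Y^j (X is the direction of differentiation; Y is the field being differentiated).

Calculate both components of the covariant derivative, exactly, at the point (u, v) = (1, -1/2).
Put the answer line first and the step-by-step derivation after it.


Answer: (nabla_X Y)^u = 6481/1044, (nabla_X Y)^v = 358/153

E = 58/9, F = 0, G = 289/9 at the point
E_u = 0, E_v = 0, F_u = 0, F_v = 0, G_u = -238/9, G_v = 0
EG - F^2 = 16762/81;  g^inv = (81/16762) * [[289/9, 0], [0, 58/9]]
first-kind symbols [ij,l] = (1/2)(d_i g_jl + d_j g_il - d_l g_ij): [uu,u] = E_u/2 = 0, [uu,v] = F_u - E_v/2 = 0, [uv,u] = E_v/2 = 0, [uv,v] = G_u/2 = -119/9, [vv,u] = F_v - G_u/2 = 119/9, [vv,v] = G_v/2 = 0
Gamma^u_ij = (G*[ij,u] - F*[ij,v])/(EG - F^2), Gamma^v_ij = (E*[ij,v] - F*[ij,u])/(EG - F^2)
Gamma_uuu = 0, Gamma_uuv = 0, Gamma_uvv = 119/58, Gamma_vuu = 0, Gamma_vuv = -7/17, Gamma_vvv = 0
X = (-1/6, -5/3), Y = (14/3, -9/4) at the point


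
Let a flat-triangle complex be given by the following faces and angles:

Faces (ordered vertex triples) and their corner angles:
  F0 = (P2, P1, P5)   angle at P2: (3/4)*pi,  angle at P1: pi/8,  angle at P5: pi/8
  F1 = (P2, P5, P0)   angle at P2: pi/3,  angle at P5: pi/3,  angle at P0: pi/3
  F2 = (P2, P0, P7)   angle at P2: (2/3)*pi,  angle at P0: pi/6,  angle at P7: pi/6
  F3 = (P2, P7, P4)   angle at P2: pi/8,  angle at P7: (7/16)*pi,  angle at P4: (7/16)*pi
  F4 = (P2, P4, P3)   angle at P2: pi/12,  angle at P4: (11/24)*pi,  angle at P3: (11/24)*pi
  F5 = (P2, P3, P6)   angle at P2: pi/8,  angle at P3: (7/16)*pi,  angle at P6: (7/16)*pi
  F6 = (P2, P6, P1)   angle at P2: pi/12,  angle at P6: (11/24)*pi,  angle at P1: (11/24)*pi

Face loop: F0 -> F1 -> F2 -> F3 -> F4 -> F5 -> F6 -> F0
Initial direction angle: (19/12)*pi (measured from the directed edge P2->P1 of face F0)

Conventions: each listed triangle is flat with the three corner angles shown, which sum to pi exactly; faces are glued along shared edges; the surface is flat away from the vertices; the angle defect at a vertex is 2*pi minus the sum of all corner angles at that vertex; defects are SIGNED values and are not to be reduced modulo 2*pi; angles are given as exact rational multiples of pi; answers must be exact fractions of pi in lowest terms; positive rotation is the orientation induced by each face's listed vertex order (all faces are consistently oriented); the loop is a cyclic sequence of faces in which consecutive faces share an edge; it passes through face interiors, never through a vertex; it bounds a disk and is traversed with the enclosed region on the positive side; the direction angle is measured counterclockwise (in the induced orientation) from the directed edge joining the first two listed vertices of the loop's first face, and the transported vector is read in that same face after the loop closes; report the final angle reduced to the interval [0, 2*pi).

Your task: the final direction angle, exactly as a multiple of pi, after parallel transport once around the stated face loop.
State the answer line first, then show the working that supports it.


Answer: final direction angle = (17/12)*pi

enclosed vertex P2: corner angles sum to (13/6)*pi, defect = 2*pi - (13/6)*pi = -pi/6
transport around the loop rotates by the sum of enclosed defects; add to the initial angle mod 2*pi
final angle = (19/12)*pi - pi/6 = (17/12)*pi (mod 2*pi)


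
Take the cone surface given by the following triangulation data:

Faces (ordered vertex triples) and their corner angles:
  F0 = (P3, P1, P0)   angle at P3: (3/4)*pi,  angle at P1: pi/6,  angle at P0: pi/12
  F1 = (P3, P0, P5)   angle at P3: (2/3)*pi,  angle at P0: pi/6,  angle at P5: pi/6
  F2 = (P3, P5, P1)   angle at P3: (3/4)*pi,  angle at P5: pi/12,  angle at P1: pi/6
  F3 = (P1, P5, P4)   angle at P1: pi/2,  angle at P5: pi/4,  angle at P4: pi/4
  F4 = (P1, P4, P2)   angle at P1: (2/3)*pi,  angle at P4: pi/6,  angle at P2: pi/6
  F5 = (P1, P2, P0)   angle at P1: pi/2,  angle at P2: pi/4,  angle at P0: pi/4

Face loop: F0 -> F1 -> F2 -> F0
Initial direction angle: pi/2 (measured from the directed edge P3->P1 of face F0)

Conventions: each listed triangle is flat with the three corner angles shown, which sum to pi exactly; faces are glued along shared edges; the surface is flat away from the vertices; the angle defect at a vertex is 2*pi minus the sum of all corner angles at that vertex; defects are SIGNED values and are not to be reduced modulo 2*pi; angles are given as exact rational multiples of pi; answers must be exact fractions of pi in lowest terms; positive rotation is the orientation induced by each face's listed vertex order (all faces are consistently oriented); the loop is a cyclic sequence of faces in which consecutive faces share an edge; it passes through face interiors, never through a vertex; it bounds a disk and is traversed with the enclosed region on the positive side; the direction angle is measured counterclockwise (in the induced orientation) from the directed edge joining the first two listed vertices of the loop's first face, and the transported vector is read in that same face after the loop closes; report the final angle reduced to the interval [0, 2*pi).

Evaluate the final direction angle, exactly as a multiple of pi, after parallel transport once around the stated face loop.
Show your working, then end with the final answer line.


enclosed vertex P3: corner angles sum to (13/6)*pi, defect = 2*pi - (13/6)*pi = -pi/6
holonomy = initial angle + sum of enclosed defects (mod 2*pi), positive in the induced orientation
final angle = pi/2 - pi/6 = pi/3 (mod 2*pi)

Answer: final direction angle = pi/3


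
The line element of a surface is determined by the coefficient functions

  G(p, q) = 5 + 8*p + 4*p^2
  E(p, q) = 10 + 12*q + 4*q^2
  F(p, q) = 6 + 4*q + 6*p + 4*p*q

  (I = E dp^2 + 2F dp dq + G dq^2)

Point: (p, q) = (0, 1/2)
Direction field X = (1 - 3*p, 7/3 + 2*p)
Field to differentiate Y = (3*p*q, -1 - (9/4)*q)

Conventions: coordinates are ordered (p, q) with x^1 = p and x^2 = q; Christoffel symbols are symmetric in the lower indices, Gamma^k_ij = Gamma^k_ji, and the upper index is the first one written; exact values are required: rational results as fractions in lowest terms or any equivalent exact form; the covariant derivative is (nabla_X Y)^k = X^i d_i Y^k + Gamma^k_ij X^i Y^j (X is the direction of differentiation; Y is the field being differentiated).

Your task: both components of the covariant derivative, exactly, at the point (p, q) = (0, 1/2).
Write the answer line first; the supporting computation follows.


Answer: (nabla_X Y)^p = 29/42, (nabla_X Y)^q = -475/84

E = 17, F = 8, G = 5 at the point
E_p = 0, E_q = 16, F_p = 8, F_q = 4, G_p = 8, G_q = 0
EG - F^2 = 21;  g^inv = (1/21) * [[5, -8], [-8, 17]]
first-kind symbols [ij,l] = (1/2)(d_i g_jl + d_j g_il - d_l g_ij): [pp,p] = E_p/2 = 0, [pp,q] = F_p - E_q/2 = 0, [pq,p] = E_q/2 = 8, [pq,q] = G_p/2 = 4, [qq,p] = F_q - G_p/2 = 0, [qq,q] = G_q/2 = 0
Gamma^p_ij = (G*[ij,p] - F*[ij,q])/(EG - F^2), Gamma^q_ij = (E*[ij,q] - F*[ij,p])/(EG - F^2)
Gamma_ppp = 0, Gamma_ppq = 8/21, Gamma_pqq = 0, Gamma_qpp = 0, Gamma_qpq = 4/21, Gamma_qqq = 0
X = (1, 7/3), Y = (0, -17/8) at the point


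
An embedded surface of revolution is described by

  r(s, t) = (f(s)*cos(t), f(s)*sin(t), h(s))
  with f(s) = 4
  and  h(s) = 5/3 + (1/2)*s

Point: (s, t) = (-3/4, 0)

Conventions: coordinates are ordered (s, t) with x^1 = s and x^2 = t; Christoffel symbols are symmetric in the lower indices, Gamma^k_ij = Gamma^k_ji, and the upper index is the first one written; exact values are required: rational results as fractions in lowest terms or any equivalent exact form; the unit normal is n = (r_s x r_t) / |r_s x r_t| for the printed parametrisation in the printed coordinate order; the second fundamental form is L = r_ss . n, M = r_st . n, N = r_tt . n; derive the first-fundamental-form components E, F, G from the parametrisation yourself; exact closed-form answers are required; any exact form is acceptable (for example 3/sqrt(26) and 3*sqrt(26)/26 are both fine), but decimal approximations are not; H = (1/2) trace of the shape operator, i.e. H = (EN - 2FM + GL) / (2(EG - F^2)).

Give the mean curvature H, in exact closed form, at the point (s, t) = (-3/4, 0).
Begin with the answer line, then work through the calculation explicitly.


Answer: H = 1/8

f = 4, f' = 0, f'' = 0, h' = 1/2, h'' = 0
E = 1/4, F = 0, G = 16; answer radicand W^2 = 1/4
unnormalised second-form numerators: l = 0, m = 0, n = 2; L = l/sqrt(1/4), and similarly M = m/sqrt(W^2), N = n/sqrt(W^2)
H = (E*n - 2*F*m + G*l) / (2*(EG - F^2)*sqrt(W^2)); E*n - 2*F*m + G*l = 1/2, EG - F^2 = 4, so H = (1/16)/sqrt(1/4)


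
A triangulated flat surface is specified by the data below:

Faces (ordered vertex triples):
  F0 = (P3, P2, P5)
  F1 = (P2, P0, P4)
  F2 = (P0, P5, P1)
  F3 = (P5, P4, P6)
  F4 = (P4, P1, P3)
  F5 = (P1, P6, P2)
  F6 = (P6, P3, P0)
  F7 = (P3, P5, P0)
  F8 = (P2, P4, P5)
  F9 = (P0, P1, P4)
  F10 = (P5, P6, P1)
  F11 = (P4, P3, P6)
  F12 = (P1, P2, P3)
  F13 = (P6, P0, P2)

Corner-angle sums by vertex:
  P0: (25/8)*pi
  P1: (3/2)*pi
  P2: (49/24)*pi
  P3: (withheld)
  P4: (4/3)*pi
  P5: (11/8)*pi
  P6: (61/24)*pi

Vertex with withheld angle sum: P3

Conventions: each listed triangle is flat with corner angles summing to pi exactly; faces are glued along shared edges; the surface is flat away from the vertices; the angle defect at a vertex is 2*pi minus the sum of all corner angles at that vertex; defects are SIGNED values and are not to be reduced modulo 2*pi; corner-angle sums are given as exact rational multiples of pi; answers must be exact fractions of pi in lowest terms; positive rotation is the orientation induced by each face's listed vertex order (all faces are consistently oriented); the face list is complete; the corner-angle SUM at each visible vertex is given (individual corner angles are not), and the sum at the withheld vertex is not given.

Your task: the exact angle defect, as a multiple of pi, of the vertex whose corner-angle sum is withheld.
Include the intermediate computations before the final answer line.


V = 7, E = 21, F = 14; chi = V - E + F = 0
Gauss-Bonnet: total defect = 2*pi*chi = 0; visible defects sum to pi/12

Answer: defect(P3) = -pi/12


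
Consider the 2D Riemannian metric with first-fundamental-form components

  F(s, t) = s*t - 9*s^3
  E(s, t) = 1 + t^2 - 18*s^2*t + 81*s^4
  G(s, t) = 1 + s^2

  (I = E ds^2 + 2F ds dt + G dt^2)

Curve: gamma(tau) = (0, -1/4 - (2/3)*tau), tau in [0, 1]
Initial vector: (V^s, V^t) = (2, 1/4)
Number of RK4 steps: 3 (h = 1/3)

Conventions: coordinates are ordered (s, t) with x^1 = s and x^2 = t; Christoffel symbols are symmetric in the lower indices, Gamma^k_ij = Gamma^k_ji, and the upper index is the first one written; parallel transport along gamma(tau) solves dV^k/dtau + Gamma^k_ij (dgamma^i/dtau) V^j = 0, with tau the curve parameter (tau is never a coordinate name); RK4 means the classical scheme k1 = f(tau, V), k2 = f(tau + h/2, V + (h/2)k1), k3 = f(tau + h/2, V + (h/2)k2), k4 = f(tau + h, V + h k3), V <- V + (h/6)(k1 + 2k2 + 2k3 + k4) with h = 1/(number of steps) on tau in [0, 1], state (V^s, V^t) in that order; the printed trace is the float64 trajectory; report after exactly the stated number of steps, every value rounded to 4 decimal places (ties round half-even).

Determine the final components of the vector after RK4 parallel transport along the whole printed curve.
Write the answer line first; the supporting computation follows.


Answer: V^s = 1.5197, V^t = 0.2500

gamma'(tau) = (0, -2/3); f(tau, V)^k = -Gamma^k_ij(gamma(tau)) gamma'^i(tau) V^j; h = 1/3; intermediate values shown to 6 dp
curve data and Christoffel symbols at the stage parameters:
  tau = 0.000000: gamma = (0.000000, -0.250000), gamma' = (0.000000, -0.666667); Gamma_sss = 0.000000, Gamma_sst = -0.235294, Gamma_stt = 0.000000, Gamma_tss = 0.000000, Gamma_tst = 0.000000, Gamma_ttt = 0.000000
  tau = 0.166667: gamma = (0.000000, -0.361111), gamma' = (0.000000, -0.666667); Gamma_sss = 0.000000, Gamma_sst = -0.319454, Gamma_stt = 0.000000, Gamma_tss = 0.000000, Gamma_tst = 0.000000, Gamma_ttt = 0.000000
  tau = 0.333333: gamma = (0.000000, -0.472222), gamma' = (0.000000, -0.666667); Gamma_sss = 0.000000, Gamma_sst = -0.386120, Gamma_stt = 0.000000, Gamma_tss = 0.000000, Gamma_tst = 0.000000, Gamma_ttt = 0.000000
  tau = 0.500000: gamma = (0.000000, -0.583333), gamma' = (0.000000, -0.666667); Gamma_sss = 0.000000, Gamma_sst = -0.435233, Gamma_stt = 0.000000, Gamma_tss = 0.000000, Gamma_tst = 0.000000, Gamma_ttt = 0.000000
  tau = 0.666667: gamma = (0.000000, -0.694444), gamma' = (0.000000, -0.666667); Gamma_sss = 0.000000, Gamma_sst = -0.468506, Gamma_stt = 0.000000, Gamma_tss = 0.000000, Gamma_tst = 0.000000, Gamma_ttt = 0.000000
  tau = 0.833333: gamma = (0.000000, -0.805556), gamma' = (0.000000, -0.666667); Gamma_sss = 0.000000, Gamma_sst = -0.488535, Gamma_stt = 0.000000, Gamma_tss = 0.000000, Gamma_tst = 0.000000, Gamma_ttt = 0.000000
  tau = 1.000000: gamma = (0.000000, -0.916667), gamma' = (0.000000, -0.666667); Gamma_sss = 0.000000, Gamma_sst = -0.498113, Gamma_stt = 0.000000, Gamma_tss = 0.000000, Gamma_tst = 0.000000, Gamma_ttt = 0.000000
step 0: V^s = 2.0000, V^t = 0.2500
step 1: k1 = (-0.313725, 0.000000), k2 = (-0.414803, 0.000000), k3 = (-0.411215, 0.000000), k4 = (-0.479542, 0.000000); V <- V + (h/6)(k1 + 2k2 + 2k3 + k4): V^s = 1.8641, V^t = 0.2500
step 2: k1 = (-0.479857, 0.000000), k2 = (-0.517688, 0.000000), k3 = (-0.515858, 0.000000), k4 = (-0.528536, 0.000000); V <- V + (h/6)(k1 + 2k2 + 2k3 + k4): V^s = 1.6933, V^t = 0.2500
step 3: k1 = (-0.528878, 0.000000), k2 = (-0.522779, 0.000000), k3 = (-0.523110, 0.000000), k4 = (-0.504396, 0.000000); V <- V + (h/6)(k1 + 2k2 + 2k3 + k4): V^s = 1.5197, V^t = 0.2500


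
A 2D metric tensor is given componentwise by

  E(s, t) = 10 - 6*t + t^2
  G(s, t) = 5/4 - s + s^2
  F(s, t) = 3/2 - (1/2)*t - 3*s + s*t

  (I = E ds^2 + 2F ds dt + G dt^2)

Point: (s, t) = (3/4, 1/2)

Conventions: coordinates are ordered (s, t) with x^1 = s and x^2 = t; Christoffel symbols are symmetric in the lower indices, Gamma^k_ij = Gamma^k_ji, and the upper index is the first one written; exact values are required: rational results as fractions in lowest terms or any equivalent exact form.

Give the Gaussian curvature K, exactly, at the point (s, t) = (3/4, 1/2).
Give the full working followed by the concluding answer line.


E = 29/4, F = -5/8, G = 17/16, EG - F^2 = 117/16 at the point
E_s = 0, E_t = -5, F_s = -5/2, F_t = 1/4, G_s = 1/2, G_t = 0
E_tt = 2, F_st = 1, G_ss = 2
Compute both Brioschi determinants and normalise by (EG - F^2)^2.
M1 = [[-E_tt/2 + F_st - G_ss/2, E_s/2, F_s - E_t/2], [F_t - G_s/2, E, F], [G_t/2, F, G]] = [[-1, 0, 0], [0, 29/4, -5/8], [0, -5/8, 17/16]]; det M1 = -117/16
M2 = [[0, E_t/2, G_s/2], [E_t/2, E, F], [G_s/2, F, G]] = [[0, -5/2, 1/4], [-5/2, 29/4, -5/8], [1/4, -5/8, 17/16]]; det M2 = -101/16
det M1 - det M2 = -1; K = -1 / (117/16)^2 = -256/13689

Answer: K = -256/13689


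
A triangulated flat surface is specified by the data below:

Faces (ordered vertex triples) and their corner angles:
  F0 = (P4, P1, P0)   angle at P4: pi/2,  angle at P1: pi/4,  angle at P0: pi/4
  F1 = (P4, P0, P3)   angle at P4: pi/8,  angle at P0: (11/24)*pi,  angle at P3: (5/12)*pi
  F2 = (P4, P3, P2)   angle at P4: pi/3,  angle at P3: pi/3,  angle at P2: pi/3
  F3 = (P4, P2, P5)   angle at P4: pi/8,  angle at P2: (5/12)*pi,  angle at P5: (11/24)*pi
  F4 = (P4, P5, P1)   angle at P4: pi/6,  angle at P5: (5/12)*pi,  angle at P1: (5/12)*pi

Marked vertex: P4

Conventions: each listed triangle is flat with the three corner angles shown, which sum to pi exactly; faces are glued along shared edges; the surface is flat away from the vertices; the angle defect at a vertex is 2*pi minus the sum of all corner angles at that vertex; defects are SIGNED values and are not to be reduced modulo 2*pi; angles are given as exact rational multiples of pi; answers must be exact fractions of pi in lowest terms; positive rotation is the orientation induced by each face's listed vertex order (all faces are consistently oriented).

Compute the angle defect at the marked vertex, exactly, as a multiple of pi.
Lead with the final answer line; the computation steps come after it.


Answer: defect(P4) = (3/4)*pi

Sum of corner angles at P4: (5/4)*pi
defect = 2*pi - (5/4)*pi


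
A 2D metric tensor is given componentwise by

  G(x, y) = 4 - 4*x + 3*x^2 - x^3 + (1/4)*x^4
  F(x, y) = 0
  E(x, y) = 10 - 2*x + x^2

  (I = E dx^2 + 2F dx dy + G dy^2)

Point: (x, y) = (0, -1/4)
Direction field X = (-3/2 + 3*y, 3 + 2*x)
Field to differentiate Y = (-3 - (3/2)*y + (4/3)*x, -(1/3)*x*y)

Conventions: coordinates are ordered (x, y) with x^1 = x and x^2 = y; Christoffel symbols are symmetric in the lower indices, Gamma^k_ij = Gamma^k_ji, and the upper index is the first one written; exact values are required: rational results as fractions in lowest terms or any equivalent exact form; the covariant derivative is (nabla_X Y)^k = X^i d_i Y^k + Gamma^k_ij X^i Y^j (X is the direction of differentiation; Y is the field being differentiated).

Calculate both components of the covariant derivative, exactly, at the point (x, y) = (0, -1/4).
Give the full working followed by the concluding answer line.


E = 10, F = 0, G = 4 at the point
E_x = -2, E_y = 0, F_x = 0, F_y = 0, G_x = -4, G_y = 0
EG - F^2 = 40;  g^inv = (1/40) * [[4, 0], [0, 10]]
first-kind symbols [ij,l] = (1/2)(d_i g_jl + d_j g_il - d_l g_ij): [xx,x] = E_x/2 = -1, [xx,y] = F_x - E_y/2 = 0, [xy,x] = E_y/2 = 0, [xy,y] = G_x/2 = -2, [yy,x] = F_y - G_x/2 = 2, [yy,y] = G_y/2 = 0
Gamma^x_ij = (G*[ij,x] - F*[ij,y])/(EG - F^2), Gamma^y_ij = (E*[ij,y] - F*[ij,x])/(EG - F^2)
Gamma_xxx = -1/10, Gamma_xxy = 0, Gamma_xyy = 1/5, Gamma_yxx = 0, Gamma_yxy = -1/2, Gamma_yyy = 0
X = (-9/4, 3), Y = (-21/8, 0) at the point

Answer: (nabla_X Y)^x = -2589/320, (nabla_X Y)^y = 15/4


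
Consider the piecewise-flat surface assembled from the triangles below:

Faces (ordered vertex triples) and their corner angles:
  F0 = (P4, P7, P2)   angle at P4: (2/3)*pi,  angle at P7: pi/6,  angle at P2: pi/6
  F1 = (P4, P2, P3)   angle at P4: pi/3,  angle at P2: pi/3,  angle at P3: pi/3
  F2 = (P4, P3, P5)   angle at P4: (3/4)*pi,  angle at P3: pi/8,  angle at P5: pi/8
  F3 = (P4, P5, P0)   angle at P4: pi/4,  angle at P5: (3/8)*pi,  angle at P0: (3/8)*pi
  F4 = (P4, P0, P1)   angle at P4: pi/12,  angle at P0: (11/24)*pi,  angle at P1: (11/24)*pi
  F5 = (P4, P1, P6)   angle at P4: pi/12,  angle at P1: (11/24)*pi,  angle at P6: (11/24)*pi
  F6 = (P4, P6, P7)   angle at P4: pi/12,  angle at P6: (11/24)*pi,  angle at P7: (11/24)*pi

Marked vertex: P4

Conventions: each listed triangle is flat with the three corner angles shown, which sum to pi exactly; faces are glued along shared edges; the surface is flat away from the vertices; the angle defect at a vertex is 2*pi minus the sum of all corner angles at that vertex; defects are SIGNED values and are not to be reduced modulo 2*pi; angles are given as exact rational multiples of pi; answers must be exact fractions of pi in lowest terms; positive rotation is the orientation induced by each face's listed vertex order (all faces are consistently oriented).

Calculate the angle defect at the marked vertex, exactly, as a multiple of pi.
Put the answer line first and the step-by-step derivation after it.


Answer: defect(P4) = -pi/4

Sum of corner angles at P4: (9/4)*pi
defect = 2*pi - (9/4)*pi


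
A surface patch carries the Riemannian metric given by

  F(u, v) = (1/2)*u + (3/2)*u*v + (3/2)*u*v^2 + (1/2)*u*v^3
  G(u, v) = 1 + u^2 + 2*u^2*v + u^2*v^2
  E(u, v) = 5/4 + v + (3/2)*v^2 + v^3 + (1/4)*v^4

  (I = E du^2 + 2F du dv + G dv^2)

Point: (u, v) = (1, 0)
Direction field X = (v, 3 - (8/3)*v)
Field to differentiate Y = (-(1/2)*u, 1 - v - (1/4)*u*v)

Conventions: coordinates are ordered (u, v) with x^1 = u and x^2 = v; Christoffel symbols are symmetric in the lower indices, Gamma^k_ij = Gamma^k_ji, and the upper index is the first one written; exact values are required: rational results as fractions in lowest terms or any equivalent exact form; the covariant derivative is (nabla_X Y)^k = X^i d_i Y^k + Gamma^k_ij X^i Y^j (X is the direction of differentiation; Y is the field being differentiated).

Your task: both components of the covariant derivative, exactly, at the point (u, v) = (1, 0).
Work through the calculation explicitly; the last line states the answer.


E = 5/4, F = 1/2, G = 2 at the point
E_u = 0, E_v = 1, F_u = 1/2, F_v = 3/2, G_u = 2, G_v = 2
EG - F^2 = 9/4;  g^inv = (4/9) * [[2, -1/2], [-1/2, 5/4]]
first-kind symbols [ij,l] = (1/2)(d_i g_jl + d_j g_il - d_l g_ij): [uu,u] = E_u/2 = 0, [uu,v] = F_u - E_v/2 = 0, [uv,u] = E_v/2 = 1/2, [uv,v] = G_u/2 = 1, [vv,u] = F_v - G_u/2 = 1/2, [vv,v] = G_v/2 = 1
Gamma^u_ij = (G*[ij,u] - F*[ij,v])/(EG - F^2), Gamma^v_ij = (E*[ij,v] - F*[ij,u])/(EG - F^2)
Gamma_uuu = 0, Gamma_uuv = 2/9, Gamma_uvv = 2/9, Gamma_vuu = 0, Gamma_vuv = 4/9, Gamma_vvv = 4/9
X = (0, 3), Y = (-1/2, 1) at the point

Answer: (nabla_X Y)^u = 1/3, (nabla_X Y)^v = -37/12


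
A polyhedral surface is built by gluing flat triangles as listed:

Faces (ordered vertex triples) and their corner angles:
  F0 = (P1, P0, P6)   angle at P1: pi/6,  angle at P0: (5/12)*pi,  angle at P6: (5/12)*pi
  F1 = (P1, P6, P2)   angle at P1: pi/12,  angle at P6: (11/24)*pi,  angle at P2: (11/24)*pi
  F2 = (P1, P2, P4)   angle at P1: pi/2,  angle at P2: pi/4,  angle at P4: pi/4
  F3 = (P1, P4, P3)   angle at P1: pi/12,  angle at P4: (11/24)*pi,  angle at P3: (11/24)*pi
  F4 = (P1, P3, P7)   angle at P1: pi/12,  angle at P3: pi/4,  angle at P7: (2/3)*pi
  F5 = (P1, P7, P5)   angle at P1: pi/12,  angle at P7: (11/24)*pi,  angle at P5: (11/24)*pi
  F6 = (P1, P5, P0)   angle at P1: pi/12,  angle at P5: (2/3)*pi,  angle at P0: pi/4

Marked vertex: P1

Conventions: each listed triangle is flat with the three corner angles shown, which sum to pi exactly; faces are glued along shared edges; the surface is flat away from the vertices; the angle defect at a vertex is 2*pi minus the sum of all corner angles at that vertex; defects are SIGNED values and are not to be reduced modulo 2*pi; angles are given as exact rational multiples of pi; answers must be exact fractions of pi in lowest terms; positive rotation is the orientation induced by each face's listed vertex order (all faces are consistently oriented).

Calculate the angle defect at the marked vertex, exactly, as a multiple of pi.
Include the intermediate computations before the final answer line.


Sum of corner angles at P1: (13/12)*pi
defect = 2*pi - (13/12)*pi

Answer: defect(P1) = (11/12)*pi


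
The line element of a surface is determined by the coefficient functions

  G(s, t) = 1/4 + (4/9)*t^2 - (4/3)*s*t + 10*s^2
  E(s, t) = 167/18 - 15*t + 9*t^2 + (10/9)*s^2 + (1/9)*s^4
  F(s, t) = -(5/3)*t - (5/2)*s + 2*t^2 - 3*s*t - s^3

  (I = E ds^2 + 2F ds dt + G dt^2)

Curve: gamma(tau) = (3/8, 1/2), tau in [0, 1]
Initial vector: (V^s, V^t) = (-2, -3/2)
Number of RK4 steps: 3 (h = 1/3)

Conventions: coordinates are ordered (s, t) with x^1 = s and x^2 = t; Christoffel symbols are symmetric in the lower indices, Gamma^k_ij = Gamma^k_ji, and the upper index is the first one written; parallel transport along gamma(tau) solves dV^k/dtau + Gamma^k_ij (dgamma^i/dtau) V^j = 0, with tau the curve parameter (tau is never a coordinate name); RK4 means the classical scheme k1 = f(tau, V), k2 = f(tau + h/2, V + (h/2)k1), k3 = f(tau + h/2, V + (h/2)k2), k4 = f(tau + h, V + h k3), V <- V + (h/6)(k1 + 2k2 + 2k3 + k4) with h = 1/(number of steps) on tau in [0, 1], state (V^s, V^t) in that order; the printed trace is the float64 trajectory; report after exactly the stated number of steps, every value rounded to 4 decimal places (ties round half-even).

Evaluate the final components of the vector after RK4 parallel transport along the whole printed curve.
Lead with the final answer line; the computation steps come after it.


Answer: V^s = -2.0000, V^t = -1.5000

gamma'(tau) = (0, 0); f(tau, V)^k = -Gamma^k_ij(gamma(tau)) gamma'^i(tau) V^j; h = 1/3; intermediate values shown to 6 dp
curve data and Christoffel symbols at the stage parameters:
  tau = 0.000000: gamma = (0.375000, 0.500000), gamma' = (0.000000, 0.000000); Gamma_sss = -0.726980, Gamma_sst = 0.676974, Gamma_stt = -2.303577, Gamma_tss = -1.840701, Gamma_tst = 3.093189, Gamma_ttt = -2.881634
  tau = 0.166667: gamma = (0.375000, 0.500000), gamma' = (0.000000, 0.000000); Gamma_sss = -0.726980, Gamma_sst = 0.676974, Gamma_stt = -2.303577, Gamma_tss = -1.840701, Gamma_tst = 3.093189, Gamma_ttt = -2.881634
  tau = 0.333333: gamma = (0.375000, 0.500000), gamma' = (0.000000, 0.000000); Gamma_sss = -0.726980, Gamma_sst = 0.676974, Gamma_stt = -2.303577, Gamma_tss = -1.840701, Gamma_tst = 3.093189, Gamma_ttt = -2.881634
  tau = 0.500000: gamma = (0.375000, 0.500000), gamma' = (0.000000, 0.000000); Gamma_sss = -0.726980, Gamma_sst = 0.676974, Gamma_stt = -2.303577, Gamma_tss = -1.840701, Gamma_tst = 3.093189, Gamma_ttt = -2.881634
  tau = 0.666667: gamma = (0.375000, 0.500000), gamma' = (0.000000, 0.000000); Gamma_sss = -0.726980, Gamma_sst = 0.676974, Gamma_stt = -2.303577, Gamma_tss = -1.840701, Gamma_tst = 3.093189, Gamma_ttt = -2.881634
  tau = 0.833333: gamma = (0.375000, 0.500000), gamma' = (0.000000, 0.000000); Gamma_sss = -0.726980, Gamma_sst = 0.676974, Gamma_stt = -2.303577, Gamma_tss = -1.840701, Gamma_tst = 3.093189, Gamma_ttt = -2.881634
  tau = 1.000000: gamma = (0.375000, 0.500000), gamma' = (0.000000, 0.000000); Gamma_sss = -0.726980, Gamma_sst = 0.676974, Gamma_stt = -2.303577, Gamma_tss = -1.840701, Gamma_tst = 3.093189, Gamma_ttt = -2.881634
step 0: V^s = -2.0000, V^t = -1.5000
step 1: k1 = (0.000000, 0.000000), k2 = (0.000000, 0.000000), k3 = (0.000000, 0.000000), k4 = (0.000000, 0.000000); V <- V + (h/6)(k1 + 2k2 + 2k3 + k4): V^s = -2.0000, V^t = -1.5000
step 2: k1 = (0.000000, 0.000000), k2 = (0.000000, 0.000000), k3 = (0.000000, 0.000000), k4 = (0.000000, 0.000000); V <- V + (h/6)(k1 + 2k2 + 2k3 + k4): V^s = -2.0000, V^t = -1.5000
step 3: k1 = (0.000000, 0.000000), k2 = (0.000000, 0.000000), k3 = (0.000000, 0.000000), k4 = (0.000000, 0.000000); V <- V + (h/6)(k1 + 2k2 + 2k3 + k4): V^s = -2.0000, V^t = -1.5000


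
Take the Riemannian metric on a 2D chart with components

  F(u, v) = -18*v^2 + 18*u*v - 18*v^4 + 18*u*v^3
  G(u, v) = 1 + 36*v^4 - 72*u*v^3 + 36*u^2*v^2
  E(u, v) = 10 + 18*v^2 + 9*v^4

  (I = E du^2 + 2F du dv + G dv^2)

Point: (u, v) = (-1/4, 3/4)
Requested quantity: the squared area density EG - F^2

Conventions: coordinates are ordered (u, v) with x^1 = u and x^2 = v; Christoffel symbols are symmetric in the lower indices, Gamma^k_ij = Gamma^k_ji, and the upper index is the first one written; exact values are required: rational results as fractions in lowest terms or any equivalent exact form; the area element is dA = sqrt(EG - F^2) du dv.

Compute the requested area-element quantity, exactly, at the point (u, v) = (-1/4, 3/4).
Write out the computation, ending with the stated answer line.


E = 5881/256, F = -675/32, G = 85/4; EG - F^2 = 11065/256

Answer: EG - F^2 = 11065/256


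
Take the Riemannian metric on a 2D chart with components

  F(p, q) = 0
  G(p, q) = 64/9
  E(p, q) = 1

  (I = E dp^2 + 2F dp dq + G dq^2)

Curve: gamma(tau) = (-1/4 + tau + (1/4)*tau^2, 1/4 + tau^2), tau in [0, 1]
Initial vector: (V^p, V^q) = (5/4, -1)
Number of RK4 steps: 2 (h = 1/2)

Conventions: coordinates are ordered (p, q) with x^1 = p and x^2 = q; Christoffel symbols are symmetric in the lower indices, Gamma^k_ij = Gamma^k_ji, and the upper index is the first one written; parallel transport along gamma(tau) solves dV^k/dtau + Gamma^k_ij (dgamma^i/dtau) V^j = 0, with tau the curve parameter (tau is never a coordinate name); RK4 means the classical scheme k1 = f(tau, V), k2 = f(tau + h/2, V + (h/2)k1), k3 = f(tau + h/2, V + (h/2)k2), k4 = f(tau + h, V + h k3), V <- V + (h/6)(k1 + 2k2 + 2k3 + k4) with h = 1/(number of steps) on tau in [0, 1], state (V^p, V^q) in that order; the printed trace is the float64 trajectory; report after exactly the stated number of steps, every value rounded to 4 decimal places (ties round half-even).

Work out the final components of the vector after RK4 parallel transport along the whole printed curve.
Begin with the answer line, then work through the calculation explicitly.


Answer: V^p = 1.2500, V^q = -1.0000

gamma'(tau) = (1 + (1/2)*tau, 2*tau); f(tau, V)^k = -Gamma^k_ij(gamma(tau)) gamma'^i(tau) V^j; h = 1/2; intermediate values shown to 6 dp
curve data and Christoffel symbols at the stage parameters:
  tau = 0.000000: gamma = (-0.250000, 0.250000), gamma' = (1.000000, 0.000000); Gamma_ppp = 0.000000, Gamma_ppq = 0.000000, Gamma_pqq = 0.000000, Gamma_qpp = 0.000000, Gamma_qpq = 0.000000, Gamma_qqq = 0.000000
  tau = 0.250000: gamma = (0.015625, 0.312500), gamma' = (1.125000, 0.500000); Gamma_ppp = 0.000000, Gamma_ppq = 0.000000, Gamma_pqq = 0.000000, Gamma_qpp = 0.000000, Gamma_qpq = 0.000000, Gamma_qqq = 0.000000
  tau = 0.500000: gamma = (0.312500, 0.500000), gamma' = (1.250000, 1.000000); Gamma_ppp = 0.000000, Gamma_ppq = 0.000000, Gamma_pqq = 0.000000, Gamma_qpp = 0.000000, Gamma_qpq = 0.000000, Gamma_qqq = 0.000000
  tau = 0.750000: gamma = (0.640625, 0.812500), gamma' = (1.375000, 1.500000); Gamma_ppp = 0.000000, Gamma_ppq = 0.000000, Gamma_pqq = 0.000000, Gamma_qpp = 0.000000, Gamma_qpq = 0.000000, Gamma_qqq = 0.000000
  tau = 1.000000: gamma = (1.000000, 1.250000), gamma' = (1.500000, 2.000000); Gamma_ppp = 0.000000, Gamma_ppq = 0.000000, Gamma_pqq = 0.000000, Gamma_qpp = 0.000000, Gamma_qpq = 0.000000, Gamma_qqq = 0.000000
step 0: V^p = 1.2500, V^q = -1.0000
step 1: k1 = (0.000000, 0.000000), k2 = (0.000000, 0.000000), k3 = (0.000000, 0.000000), k4 = (0.000000, 0.000000); V <- V + (h/6)(k1 + 2k2 + 2k3 + k4): V^p = 1.2500, V^q = -1.0000
step 2: k1 = (0.000000, 0.000000), k2 = (0.000000, 0.000000), k3 = (0.000000, 0.000000), k4 = (0.000000, 0.000000); V <- V + (h/6)(k1 + 2k2 + 2k3 + k4): V^p = 1.2500, V^q = -1.0000


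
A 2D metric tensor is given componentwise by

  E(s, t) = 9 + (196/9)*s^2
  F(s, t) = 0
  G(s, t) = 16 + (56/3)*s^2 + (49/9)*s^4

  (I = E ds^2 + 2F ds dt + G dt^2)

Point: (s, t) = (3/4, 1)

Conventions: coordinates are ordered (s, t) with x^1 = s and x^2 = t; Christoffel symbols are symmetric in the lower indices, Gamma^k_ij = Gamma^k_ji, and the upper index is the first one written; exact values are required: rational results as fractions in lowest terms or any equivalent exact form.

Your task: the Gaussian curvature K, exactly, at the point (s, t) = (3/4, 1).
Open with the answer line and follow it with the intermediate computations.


Answer: K = -10752/614125

E = 85/4, F = 0, G = 7225/256, EG - F^2 = 614125/1024 at the point
E_s = 98/3, E_t = 0, F_s = 0, F_t = 0, G_s = 595/16, G_t = 0
E_tt = 0, F_st = 0, G_ss = 889/12
K follows from Brioschi's formula, (det M1 - det M2)/(EG - F^2)^2.
M1 = [[-E_tt/2 + F_st - G_ss/2, E_s/2, F_s - E_t/2], [F_t - G_s/2, E, F], [G_t/2, F, G]] = [[-889/24, 49/3, 0], [-595/32, 85/4, 0], [0, 0, 7225/256]]; det M1 = -55885375/4096
M2 = [[0, E_t/2, G_s/2], [E_t/2, E, F], [G_s/2, F, G]] = [[0, 0, 595/32], [0, 85/4, 0], [595/32, 0, 7225/256]]; det M2 = -30092125/4096
det M1 - det M2 = -12896625/2048; K = -12896625/2048 / (614125/1024)^2 = -10752/614125


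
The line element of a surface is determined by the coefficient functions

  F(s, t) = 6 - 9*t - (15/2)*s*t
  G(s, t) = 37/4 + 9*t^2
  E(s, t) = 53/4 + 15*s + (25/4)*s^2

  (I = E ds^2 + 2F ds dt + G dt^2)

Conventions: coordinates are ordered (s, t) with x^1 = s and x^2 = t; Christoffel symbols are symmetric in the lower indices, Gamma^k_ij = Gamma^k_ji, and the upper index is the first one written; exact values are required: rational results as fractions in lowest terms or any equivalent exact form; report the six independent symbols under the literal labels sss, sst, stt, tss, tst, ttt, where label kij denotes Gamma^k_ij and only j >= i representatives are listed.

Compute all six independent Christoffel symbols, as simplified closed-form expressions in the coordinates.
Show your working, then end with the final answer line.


E = 53/4 + 15*s + (25/4)*s^2; F = 6 - 9*t - (15/2)*s*t; G = 37/4 + 9*t^2
Gamma^k_ij = (1/2) g^{kl} (d_i g_jl + d_j g_il - d_l g_ij), with g^inv = (1/(EG-F^2)) [[G, -F], [-F, E]]
first partials: E_s = 15 + (25/2)*s, E_t = 0, F_s = -(15/2)*t, F_t = -9 - (15/2)*s, G_s = 0, G_t = 18*t
D = EG - F^2 = 1385/16 + 108*t + (555/4)*s + (153/4)*t^2 + 90*s*t + (925/16)*s^2
expanded: Gamma^s_ss = (G E_s - 2F F_s + F E_t)/(2D), Gamma^s_st = (G E_t - F G_s)/(2D), Gamma^s_tt = (2G F_t - G G_s - F G_t)/(2D), Gamma^t_ss = (2E F_s - E E_t - F E_s)/(2D), Gamma^t_st = (E G_s - F E_t)/(2D), Gamma^t_tt = (E G_t - 2F F_t + F G_s)/(2D); substitute and cancel common factors

Answer: Gamma_sss = (925*s + 720*t + 1110)/(925*s^2 + 1440*s*t + 2220*s + 612*t^2 + 1728*t + 1385), Gamma_sst = 0, Gamma_stt = (-1110*s - 864*t - 1332)/(925*s^2 + 1440*s*t + 2220*s + 612*t^2 + 1728*t + 1385), Gamma_tss = (-600*s - 510*t - 720)/(925*s^2 + 1440*s*t + 2220*s + 612*t^2 + 1728*t + 1385), Gamma_tst = 0, Gamma_ttt = (720*s + 612*t + 864)/(925*s^2 + 1440*s*t + 2220*s + 612*t^2 + 1728*t + 1385)


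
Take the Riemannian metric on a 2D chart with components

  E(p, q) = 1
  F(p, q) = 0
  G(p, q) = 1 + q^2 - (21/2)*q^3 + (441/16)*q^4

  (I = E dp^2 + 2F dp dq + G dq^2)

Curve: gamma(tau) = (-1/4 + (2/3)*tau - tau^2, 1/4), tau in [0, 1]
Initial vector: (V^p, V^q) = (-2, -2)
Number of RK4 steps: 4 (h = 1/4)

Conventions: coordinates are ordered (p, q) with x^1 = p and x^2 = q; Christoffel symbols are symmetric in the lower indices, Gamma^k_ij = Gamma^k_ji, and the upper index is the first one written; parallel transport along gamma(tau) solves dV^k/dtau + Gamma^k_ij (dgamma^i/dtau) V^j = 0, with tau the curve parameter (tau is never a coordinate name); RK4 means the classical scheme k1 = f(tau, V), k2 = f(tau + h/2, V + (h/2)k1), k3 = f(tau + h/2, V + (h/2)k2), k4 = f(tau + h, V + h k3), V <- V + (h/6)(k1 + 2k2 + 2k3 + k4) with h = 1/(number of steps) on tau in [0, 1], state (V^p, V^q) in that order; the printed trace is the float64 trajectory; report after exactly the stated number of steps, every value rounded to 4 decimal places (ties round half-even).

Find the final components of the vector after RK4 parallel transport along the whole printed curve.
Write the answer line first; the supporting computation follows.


Answer: V^p = -2.0000, V^q = -2.0000

gamma'(tau) = (2/3 - 2*tau, 0); f(tau, V)^k = -Gamma^k_ij(gamma(tau)) gamma'^i(tau) V^j; h = 1/4; intermediate values shown to 6 dp
curve data and Christoffel symbols at the stage parameters:
  tau = 0.000000: gamma = (-0.250000, 0.250000), gamma' = (0.666667, 0.000000); Gamma_ppp = 0.000000, Gamma_ppq = 0.000000, Gamma_pqq = 0.000000, Gamma_qpp = 0.000000, Gamma_qpq = 0.000000, Gamma_qqq = 0.126183
  tau = 0.125000: gamma = (-0.182292, 0.250000), gamma' = (0.416667, 0.000000); Gamma_ppp = 0.000000, Gamma_ppq = 0.000000, Gamma_pqq = 0.000000, Gamma_qpp = 0.000000, Gamma_qpq = 0.000000, Gamma_qqq = 0.126183
  tau = 0.250000: gamma = (-0.145833, 0.250000), gamma' = (0.166667, 0.000000); Gamma_ppp = 0.000000, Gamma_ppq = 0.000000, Gamma_pqq = 0.000000, Gamma_qpp = 0.000000, Gamma_qpq = 0.000000, Gamma_qqq = 0.126183
  tau = 0.375000: gamma = (-0.140625, 0.250000), gamma' = (-0.083333, 0.000000); Gamma_ppp = 0.000000, Gamma_ppq = 0.000000, Gamma_pqq = 0.000000, Gamma_qpp = 0.000000, Gamma_qpq = 0.000000, Gamma_qqq = 0.126183
  tau = 0.500000: gamma = (-0.166667, 0.250000), gamma' = (-0.333333, 0.000000); Gamma_ppp = 0.000000, Gamma_ppq = 0.000000, Gamma_pqq = 0.000000, Gamma_qpp = 0.000000, Gamma_qpq = 0.000000, Gamma_qqq = 0.126183
  tau = 0.625000: gamma = (-0.223958, 0.250000), gamma' = (-0.583333, 0.000000); Gamma_ppp = 0.000000, Gamma_ppq = 0.000000, Gamma_pqq = 0.000000, Gamma_qpp = 0.000000, Gamma_qpq = 0.000000, Gamma_qqq = 0.126183
  tau = 0.750000: gamma = (-0.312500, 0.250000), gamma' = (-0.833333, 0.000000); Gamma_ppp = 0.000000, Gamma_ppq = 0.000000, Gamma_pqq = 0.000000, Gamma_qpp = 0.000000, Gamma_qpq = 0.000000, Gamma_qqq = 0.126183
  tau = 0.875000: gamma = (-0.432292, 0.250000), gamma' = (-1.083333, 0.000000); Gamma_ppp = 0.000000, Gamma_ppq = 0.000000, Gamma_pqq = 0.000000, Gamma_qpp = 0.000000, Gamma_qpq = 0.000000, Gamma_qqq = 0.126183
  tau = 1.000000: gamma = (-0.583333, 0.250000), gamma' = (-1.333333, 0.000000); Gamma_ppp = 0.000000, Gamma_ppq = 0.000000, Gamma_pqq = 0.000000, Gamma_qpp = 0.000000, Gamma_qpq = 0.000000, Gamma_qqq = 0.126183
step 0: V^p = -2.0000, V^q = -2.0000
step 1: k1 = (0.000000, 0.000000), k2 = (0.000000, 0.000000), k3 = (0.000000, 0.000000), k4 = (0.000000, 0.000000); V <- V + (h/6)(k1 + 2k2 + 2k3 + k4): V^p = -2.0000, V^q = -2.0000
step 2: k1 = (0.000000, 0.000000), k2 = (0.000000, 0.000000), k3 = (0.000000, 0.000000), k4 = (0.000000, 0.000000); V <- V + (h/6)(k1 + 2k2 + 2k3 + k4): V^p = -2.0000, V^q = -2.0000
step 3: k1 = (0.000000, 0.000000), k2 = (0.000000, 0.000000), k3 = (0.000000, 0.000000), k4 = (0.000000, 0.000000); V <- V + (h/6)(k1 + 2k2 + 2k3 + k4): V^p = -2.0000, V^q = -2.0000
step 4: k1 = (0.000000, 0.000000), k2 = (0.000000, 0.000000), k3 = (0.000000, 0.000000), k4 = (0.000000, 0.000000); V <- V + (h/6)(k1 + 2k2 + 2k3 + k4): V^p = -2.0000, V^q = -2.0000
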